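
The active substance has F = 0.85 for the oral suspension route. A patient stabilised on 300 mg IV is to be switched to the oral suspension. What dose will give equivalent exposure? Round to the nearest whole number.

D_oral = 353 mg

For equal systemic exposure: F × D_ev = D_iv
D_ev = D_iv / F = 300 / 0.85 = 352.941 mg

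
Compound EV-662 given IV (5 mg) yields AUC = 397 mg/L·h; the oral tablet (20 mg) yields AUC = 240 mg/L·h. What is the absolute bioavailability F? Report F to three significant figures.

F = (AUC_ev / D_ev) / (AUC_iv / D_iv)
  = (240/20) / (397/5)
  = 12 / 79.4 = 0.1511

F = 0.151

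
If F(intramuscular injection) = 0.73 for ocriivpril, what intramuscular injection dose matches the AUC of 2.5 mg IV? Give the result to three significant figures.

For equal systemic exposure: F × D_ev = D_iv
D_ev = D_iv / F = 2.5 / 0.73 = 3.42466 mg

D_intramuscular = 3.42 mg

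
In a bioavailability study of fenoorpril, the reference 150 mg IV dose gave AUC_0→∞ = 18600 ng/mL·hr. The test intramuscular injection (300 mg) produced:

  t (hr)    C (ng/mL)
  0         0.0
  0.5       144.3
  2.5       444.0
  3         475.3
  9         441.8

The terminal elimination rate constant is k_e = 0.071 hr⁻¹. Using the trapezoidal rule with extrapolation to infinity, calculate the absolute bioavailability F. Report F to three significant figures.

F = 0.264

Trapezoidal AUC_0→9 (intramuscular injection):
  [0→0.5]: (0.0+144.3)/2 × 0.5 = 36.075
  [0.5→2.5]: (144.3+444.0)/2 × 2 = 588.3
  [2.5→3]: (444.0+475.3)/2 × 0.5 = 229.825
  [3→9]: (475.3+441.8)/2 × 6 = 2751.3
  Sum = 3605.5 ng/mL·hr
Tail: C_last/k_e = 441.8/0.071 = 6222.535
AUC_0→∞ (intramuscular injection) = 3605.5 + 6222.535 = 9828.035 ng/mL·hr
F = (AUC_ev/D_ev)/(AUC_iv/D_iv) = (9828.035/300)/(18600/150) = 32.7601/124 = 0.2642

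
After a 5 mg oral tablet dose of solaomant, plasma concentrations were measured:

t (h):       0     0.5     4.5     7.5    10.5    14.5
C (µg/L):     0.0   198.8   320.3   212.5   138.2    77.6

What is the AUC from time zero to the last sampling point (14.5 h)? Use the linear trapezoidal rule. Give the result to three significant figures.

Trapezoidal AUC_0→14.5:
  [0→0.5]: (0.0+198.8)/2 × 0.5 = 49.7
  [0.5→4.5]: (198.8+320.3)/2 × 4 = 1038.2
  [4.5→7.5]: (320.3+212.5)/2 × 3 = 799.2
  [7.5→10.5]: (212.5+138.2)/2 × 3 = 526.05
  [10.5→14.5]: (138.2+77.6)/2 × 4 = 431.6
  Sum = 2844.75 µg/L·h

AUC = 2840 µg/L·h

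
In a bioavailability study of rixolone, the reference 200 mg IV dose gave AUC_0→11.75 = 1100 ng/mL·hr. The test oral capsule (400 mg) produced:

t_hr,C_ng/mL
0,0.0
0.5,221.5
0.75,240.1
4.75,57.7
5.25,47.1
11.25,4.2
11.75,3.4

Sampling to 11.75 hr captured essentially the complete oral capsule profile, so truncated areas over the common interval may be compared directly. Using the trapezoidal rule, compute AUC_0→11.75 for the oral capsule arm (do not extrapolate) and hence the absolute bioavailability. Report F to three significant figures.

F = 0.405

Trapezoidal AUC_0→11.75 (oral capsule):
  [0→0.5]: (0.0+221.5)/2 × 0.5 = 55.375
  [0.5→0.75]: (221.5+240.1)/2 × 0.25 = 57.7
  [0.75→4.75]: (240.1+57.7)/2 × 4 = 595.6
  [4.75→5.25]: (57.7+47.1)/2 × 0.5 = 26.2
  [5.25→11.25]: (47.1+4.2)/2 × 6 = 153.9
  [11.25→11.75]: (4.2+3.4)/2 × 0.5 = 1.9
  Sum = 890.675 ng/mL·hr
F = (AUC_ev/D_ev)/(AUC_iv/D_iv) = (890.675/400)/(1100/200) = 2.2266875/5.5 = 0.4049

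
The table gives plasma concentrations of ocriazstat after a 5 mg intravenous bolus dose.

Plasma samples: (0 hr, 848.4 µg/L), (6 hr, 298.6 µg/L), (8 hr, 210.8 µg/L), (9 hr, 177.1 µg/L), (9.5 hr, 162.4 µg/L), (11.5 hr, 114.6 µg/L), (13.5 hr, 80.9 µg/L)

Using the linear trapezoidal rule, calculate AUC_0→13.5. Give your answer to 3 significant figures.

Trapezoidal AUC_0→13.5:
  [0→6]: (848.4+298.6)/2 × 6 = 3441.0
  [6→8]: (298.6+210.8)/2 × 2 = 509.4
  [8→9]: (210.8+177.1)/2 × 1 = 193.95
  [9→9.5]: (177.1+162.4)/2 × 0.5 = 84.875
  [9.5→11.5]: (162.4+114.6)/2 × 2 = 277.0
  [11.5→13.5]: (114.6+80.9)/2 × 2 = 195.5
  Sum = 4701.725 µg/L·hr

AUC = 4700 µg/L·hr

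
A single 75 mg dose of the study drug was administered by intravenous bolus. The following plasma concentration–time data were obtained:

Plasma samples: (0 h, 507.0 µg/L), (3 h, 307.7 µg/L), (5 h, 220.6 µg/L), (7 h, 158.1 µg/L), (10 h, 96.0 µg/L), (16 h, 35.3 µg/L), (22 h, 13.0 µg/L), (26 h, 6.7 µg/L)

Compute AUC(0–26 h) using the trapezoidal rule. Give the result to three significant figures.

AUC = 3090 µg/L·h

Trapezoidal AUC_0→26:
  [0→3]: (507.0+307.7)/2 × 3 = 1222.05
  [3→5]: (307.7+220.6)/2 × 2 = 528.3
  [5→7]: (220.6+158.1)/2 × 2 = 378.7
  [7→10]: (158.1+96.0)/2 × 3 = 381.15
  [10→16]: (96.0+35.3)/2 × 6 = 393.9
  [16→22]: (35.3+13.0)/2 × 6 = 144.9
  [22→26]: (13.0+6.7)/2 × 4 = 39.4
  Sum = 3088.4 µg/L·h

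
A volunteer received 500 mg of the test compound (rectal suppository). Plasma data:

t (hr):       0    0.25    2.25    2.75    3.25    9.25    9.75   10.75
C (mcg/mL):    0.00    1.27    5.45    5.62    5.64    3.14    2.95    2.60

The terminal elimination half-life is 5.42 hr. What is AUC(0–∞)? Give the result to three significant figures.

AUC = 63.4 mcg/mL·hr

Trapezoidal AUC_0→10.75:
  [0→0.25]: (0.00+1.27)/2 × 0.25 = 0.15875
  [0.25→2.25]: (1.27+5.45)/2 × 2 = 6.72
  [2.25→2.75]: (5.45+5.62)/2 × 0.5 = 2.7675
  [2.75→3.25]: (5.62+5.64)/2 × 0.5 = 2.815
  [3.25→9.25]: (5.64+3.14)/2 × 6 = 26.34
  [9.25→9.75]: (3.14+2.95)/2 × 0.5 = 1.5225
  [9.75→10.75]: (2.95+2.60)/2 × 1 = 2.775
  Sum = 43.09875 mcg/mL·hr
k_e = ln2 / t½ = 0.693147 / 5.42 = 0.1279 hr^-1
Extrapolated tail: C_last / k_e = 2.60 / 0.1279 = 20.328
AUC_0→∞ = 43.09875 + 20.328 = 63.42675 mcg/mL·hr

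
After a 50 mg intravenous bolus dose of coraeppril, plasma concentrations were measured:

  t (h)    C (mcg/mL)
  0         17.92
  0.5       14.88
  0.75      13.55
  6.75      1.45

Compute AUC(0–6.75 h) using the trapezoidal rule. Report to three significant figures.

Trapezoidal AUC_0→6.75:
  [0→0.5]: (17.92+14.88)/2 × 0.5 = 8.2
  [0.5→0.75]: (14.88+13.55)/2 × 0.25 = 3.55375
  [0.75→6.75]: (13.55+1.45)/2 × 6 = 45.0
  Sum = 56.75375 mcg/mL·h

AUC = 56.8 mcg/mL·h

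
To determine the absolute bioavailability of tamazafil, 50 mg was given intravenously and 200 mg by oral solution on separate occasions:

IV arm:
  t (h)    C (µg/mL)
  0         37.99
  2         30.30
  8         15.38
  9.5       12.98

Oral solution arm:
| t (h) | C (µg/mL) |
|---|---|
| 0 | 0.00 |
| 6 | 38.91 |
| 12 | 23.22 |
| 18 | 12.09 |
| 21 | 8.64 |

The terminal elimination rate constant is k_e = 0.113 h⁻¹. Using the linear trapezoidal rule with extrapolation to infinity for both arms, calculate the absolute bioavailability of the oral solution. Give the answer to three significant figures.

F = 0.378

Trapezoidal AUC_0→9.5 (IV):
  [0→2]: (37.99+30.30)/2 × 2 = 68.29
  [2→8]: (30.30+15.38)/2 × 6 = 137.04
  [8→9.5]: (15.38+12.98)/2 × 1.5 = 21.27
  Sum = 226.6 µg/mL·h
IV tail: 12.98/0.113 = 114.867; AUC_iv,0→∞ = 226.6 + 114.867 = 341.467 µg/mL·h
Trapezoidal AUC_0→21 (oral solution):
  [0→6]: (0.00+38.91)/2 × 6 = 116.73
  [6→12]: (38.91+23.22)/2 × 6 = 186.39
  [12→18]: (23.22+12.09)/2 × 6 = 105.93
  [18→21]: (12.09+8.64)/2 × 3 = 31.095
  Sum = 440.145 µg/mL·h
oral solution tail: 8.64/0.113 = 76.460; AUC_ev,0→∞ = 440.145 + 76.460 = 516.605 µg/mL·h
F = (AUC_ev/D_ev)/(AUC_iv/D_iv) = (516.605/200)/(341.467/50) = 2.583025/6.82934 = 0.3782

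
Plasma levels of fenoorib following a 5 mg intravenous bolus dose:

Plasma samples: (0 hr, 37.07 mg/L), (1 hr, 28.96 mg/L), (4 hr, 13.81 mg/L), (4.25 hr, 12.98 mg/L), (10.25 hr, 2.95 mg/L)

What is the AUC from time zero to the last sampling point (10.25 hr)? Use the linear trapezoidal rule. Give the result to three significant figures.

Trapezoidal AUC_0→10.25:
  [0→1]: (37.07+28.96)/2 × 1 = 33.015
  [1→4]: (28.96+13.81)/2 × 3 = 64.155
  [4→4.25]: (13.81+12.98)/2 × 0.25 = 3.34875
  [4.25→10.25]: (12.98+2.95)/2 × 6 = 47.79
  Sum = 148.30875 mg/L·hr

AUC = 148 mg/L·hr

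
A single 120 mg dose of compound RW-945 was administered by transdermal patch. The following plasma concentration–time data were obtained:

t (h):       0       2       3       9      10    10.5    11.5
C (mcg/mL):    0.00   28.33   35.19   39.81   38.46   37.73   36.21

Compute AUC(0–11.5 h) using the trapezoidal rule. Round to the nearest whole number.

AUC = 380 mcg/mL·h

Trapezoidal AUC_0→11.5:
  [0→2]: (0.00+28.33)/2 × 2 = 28.33
  [2→3]: (28.33+35.19)/2 × 1 = 31.76
  [3→9]: (35.19+39.81)/2 × 6 = 225.0
  [9→10]: (39.81+38.46)/2 × 1 = 39.135
  [10→10.5]: (38.46+37.73)/2 × 0.5 = 19.0475
  [10.5→11.5]: (37.73+36.21)/2 × 1 = 36.97
  Sum = 380.2425 mcg/mL·h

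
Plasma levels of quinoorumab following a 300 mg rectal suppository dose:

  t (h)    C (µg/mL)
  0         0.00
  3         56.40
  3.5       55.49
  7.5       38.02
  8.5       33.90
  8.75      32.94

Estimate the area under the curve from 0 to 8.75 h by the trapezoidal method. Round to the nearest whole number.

AUC = 344 µg/mL·h

Trapezoidal AUC_0→8.75:
  [0→3]: (0.00+56.40)/2 × 3 = 84.6
  [3→3.5]: (56.40+55.49)/2 × 0.5 = 27.9725
  [3.5→7.5]: (55.49+38.02)/2 × 4 = 187.02
  [7.5→8.5]: (38.02+33.90)/2 × 1 = 35.96
  [8.5→8.75]: (33.90+32.94)/2 × 0.25 = 8.355
  Sum = 343.9075 µg/mL·h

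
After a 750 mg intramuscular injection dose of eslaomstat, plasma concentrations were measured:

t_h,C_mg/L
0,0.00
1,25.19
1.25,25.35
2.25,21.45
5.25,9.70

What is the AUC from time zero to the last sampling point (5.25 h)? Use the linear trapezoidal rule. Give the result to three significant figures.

Trapezoidal AUC_0→5.25:
  [0→1]: (0.00+25.19)/2 × 1 = 12.595
  [1→1.25]: (25.19+25.35)/2 × 0.25 = 6.3175
  [1.25→2.25]: (25.35+21.45)/2 × 1 = 23.4
  [2.25→5.25]: (21.45+9.70)/2 × 3 = 46.725
  Sum = 89.0375 mg/L·h

AUC = 89.0 mg/L·h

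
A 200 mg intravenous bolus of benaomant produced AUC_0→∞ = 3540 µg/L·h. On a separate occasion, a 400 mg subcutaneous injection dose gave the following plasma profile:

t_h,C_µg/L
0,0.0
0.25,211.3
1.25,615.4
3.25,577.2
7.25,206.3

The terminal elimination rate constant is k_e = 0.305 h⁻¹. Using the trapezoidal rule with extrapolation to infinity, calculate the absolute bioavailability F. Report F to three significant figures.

Trapezoidal AUC_0→7.25 (subcutaneous injection):
  [0→0.25]: (0.0+211.3)/2 × 0.25 = 26.4125
  [0.25→1.25]: (211.3+615.4)/2 × 1 = 413.35
  [1.25→3.25]: (615.4+577.2)/2 × 2 = 1192.6
  [3.25→7.25]: (577.2+206.3)/2 × 4 = 1567.0
  Sum = 3199.3625 µg/L·h
Tail: C_last/k_e = 206.3/0.305 = 676.393
AUC_0→∞ (subcutaneous injection) = 3199.3625 + 676.393 = 3875.7555 µg/L·h
F = (AUC_ev/D_ev)/(AUC_iv/D_iv) = (3875.7555/400)/(3540/200) = 9.68939/17.7 = 0.5474

F = 0.547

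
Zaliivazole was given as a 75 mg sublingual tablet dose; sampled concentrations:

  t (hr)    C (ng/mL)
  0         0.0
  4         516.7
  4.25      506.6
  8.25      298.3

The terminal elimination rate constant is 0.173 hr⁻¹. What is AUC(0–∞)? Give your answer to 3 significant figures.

AUC = 4500 ng/mL·hr

Trapezoidal AUC_0→8.25:
  [0→4]: (0.0+516.7)/2 × 4 = 1033.4
  [4→4.25]: (516.7+506.6)/2 × 0.25 = 127.9125
  [4.25→8.25]: (506.6+298.3)/2 × 4 = 1609.8
  Sum = 2771.1125 ng/mL·hr
Extrapolated tail: C_last / k_e = 298.3 / 0.173 = 1724.277
AUC_0→∞ = 2771.1125 + 1724.277 = 4495.3895 ng/mL·hr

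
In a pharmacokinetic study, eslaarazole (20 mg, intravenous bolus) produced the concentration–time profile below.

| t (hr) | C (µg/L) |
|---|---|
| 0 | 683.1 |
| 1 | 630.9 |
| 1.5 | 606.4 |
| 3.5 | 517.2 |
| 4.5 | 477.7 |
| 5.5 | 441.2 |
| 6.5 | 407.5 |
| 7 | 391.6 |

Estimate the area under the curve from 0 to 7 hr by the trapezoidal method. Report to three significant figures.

Trapezoidal AUC_0→7:
  [0→1]: (683.1+630.9)/2 × 1 = 657.0
  [1→1.5]: (630.9+606.4)/2 × 0.5 = 309.325
  [1.5→3.5]: (606.4+517.2)/2 × 2 = 1123.6
  [3.5→4.5]: (517.2+477.7)/2 × 1 = 497.45
  [4.5→5.5]: (477.7+441.2)/2 × 1 = 459.45
  [5.5→6.5]: (441.2+407.5)/2 × 1 = 424.35
  [6.5→7]: (407.5+391.6)/2 × 0.5 = 199.775
  Sum = 3670.95 µg/L·hr

AUC = 3670 µg/L·hr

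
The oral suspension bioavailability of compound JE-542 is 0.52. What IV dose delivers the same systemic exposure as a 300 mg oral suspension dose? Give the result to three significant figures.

Systemic exposure from an extravascular dose = F × D_ev, so the equivalent IV dose is F × D_ev.
D_iv = F × D_ev = 0.52 × 300 = 156 mg

D_iv = 156 mg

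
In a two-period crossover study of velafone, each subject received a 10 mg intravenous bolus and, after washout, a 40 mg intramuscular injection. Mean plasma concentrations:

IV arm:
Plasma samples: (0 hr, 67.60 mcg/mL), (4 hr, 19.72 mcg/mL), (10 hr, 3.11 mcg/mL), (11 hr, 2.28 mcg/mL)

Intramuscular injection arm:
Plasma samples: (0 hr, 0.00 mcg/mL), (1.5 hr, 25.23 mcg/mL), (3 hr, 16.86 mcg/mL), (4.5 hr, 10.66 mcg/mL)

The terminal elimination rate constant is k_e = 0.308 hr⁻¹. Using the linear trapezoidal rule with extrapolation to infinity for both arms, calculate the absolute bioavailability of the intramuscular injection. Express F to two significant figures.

Trapezoidal AUC_0→11 (IV):
  [0→4]: (67.60+19.72)/2 × 4 = 174.64
  [4→10]: (19.72+3.11)/2 × 6 = 68.49
  [10→11]: (3.11+2.28)/2 × 1 = 2.695
  Sum = 245.825 mcg/mL·hr
IV tail: 2.28/0.308 = 7.403; AUC_iv,0→∞ = 245.825 + 7.403 = 253.228 mcg/mL·hr
Trapezoidal AUC_0→4.5 (intramuscular injection):
  [0→1.5]: (0.00+25.23)/2 × 1.5 = 18.9225
  [1.5→3]: (25.23+16.86)/2 × 1.5 = 31.5675
  [3→4.5]: (16.86+10.66)/2 × 1.5 = 20.64
  Sum = 71.13 mcg/mL·hr
intramuscular injection tail: 10.66/0.308 = 34.610; AUC_ev,0→∞ = 71.13 + 34.610 = 105.74 mcg/mL·hr
F = (AUC_ev/D_ev)/(AUC_iv/D_iv) = (105.74/40)/(253.228/10) = 2.6435/25.3228 = 0.1044

F = 0.10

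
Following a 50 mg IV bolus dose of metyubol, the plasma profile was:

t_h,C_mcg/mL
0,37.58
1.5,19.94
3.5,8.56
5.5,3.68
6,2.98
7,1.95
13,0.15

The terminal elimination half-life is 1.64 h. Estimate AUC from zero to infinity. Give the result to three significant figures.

AUC = 94.7 mcg/mL·h

Trapezoidal AUC_0→13:
  [0→1.5]: (37.58+19.94)/2 × 1.5 = 43.14
  [1.5→3.5]: (19.94+8.56)/2 × 2 = 28.5
  [3.5→5.5]: (8.56+3.68)/2 × 2 = 12.24
  [5.5→6]: (3.68+2.98)/2 × 0.5 = 1.665
  [6→7]: (2.98+1.95)/2 × 1 = 2.465
  [7→13]: (1.95+0.15)/2 × 6 = 6.3
  Sum = 94.31 mcg/mL·h
k_e = ln2 / t½ = 0.693147 / 1.64 = 0.4227 h^-1
Extrapolated tail: C_last / k_e = 0.15 / 0.4227 = 0.355
AUC_0→∞ = 94.31 + 0.355 = 94.665 mcg/mL·h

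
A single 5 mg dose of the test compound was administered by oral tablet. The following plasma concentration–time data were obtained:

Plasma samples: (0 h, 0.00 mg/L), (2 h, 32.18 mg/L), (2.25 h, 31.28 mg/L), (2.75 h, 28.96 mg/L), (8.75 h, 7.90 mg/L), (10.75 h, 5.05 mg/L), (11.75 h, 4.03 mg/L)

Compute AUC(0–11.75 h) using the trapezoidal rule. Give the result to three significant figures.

Trapezoidal AUC_0→11.75:
  [0→2]: (0.00+32.18)/2 × 2 = 32.18
  [2→2.25]: (32.18+31.28)/2 × 0.25 = 7.9325
  [2.25→2.75]: (31.28+28.96)/2 × 0.5 = 15.06
  [2.75→8.75]: (28.96+7.90)/2 × 6 = 110.58
  [8.75→10.75]: (7.90+5.05)/2 × 2 = 12.95
  [10.75→11.75]: (5.05+4.03)/2 × 1 = 4.54
  Sum = 183.2425 mg/L·h

AUC = 183 mg/L·h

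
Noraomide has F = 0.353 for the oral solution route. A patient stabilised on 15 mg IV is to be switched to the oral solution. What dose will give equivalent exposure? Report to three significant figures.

For equal systemic exposure: F × D_ev = D_iv
D_ev = D_iv / F = 15 / 0.353 = 42.4929 mg

D_oral = 42.5 mg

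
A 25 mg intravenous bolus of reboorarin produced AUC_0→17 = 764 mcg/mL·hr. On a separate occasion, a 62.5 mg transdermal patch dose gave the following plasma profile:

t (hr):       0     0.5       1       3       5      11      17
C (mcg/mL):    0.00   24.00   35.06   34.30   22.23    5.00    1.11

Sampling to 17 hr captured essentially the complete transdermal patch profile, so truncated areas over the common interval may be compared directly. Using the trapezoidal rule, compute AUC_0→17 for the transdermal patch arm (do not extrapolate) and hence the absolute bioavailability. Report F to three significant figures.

Trapezoidal AUC_0→17 (transdermal patch):
  [0→0.5]: (0.00+24.00)/2 × 0.5 = 6.0
  [0.5→1]: (24.00+35.06)/2 × 0.5 = 14.765
  [1→3]: (35.06+34.30)/2 × 2 = 69.36
  [3→5]: (34.30+22.23)/2 × 2 = 56.53
  [5→11]: (22.23+5.00)/2 × 6 = 81.69
  [11→17]: (5.00+1.11)/2 × 6 = 18.33
  Sum = 246.675 mcg/mL·hr
F = (AUC_ev/D_ev)/(AUC_iv/D_iv) = (246.675/62.5)/(764/25) = 3.9468/30.56 = 0.1291

F = 0.129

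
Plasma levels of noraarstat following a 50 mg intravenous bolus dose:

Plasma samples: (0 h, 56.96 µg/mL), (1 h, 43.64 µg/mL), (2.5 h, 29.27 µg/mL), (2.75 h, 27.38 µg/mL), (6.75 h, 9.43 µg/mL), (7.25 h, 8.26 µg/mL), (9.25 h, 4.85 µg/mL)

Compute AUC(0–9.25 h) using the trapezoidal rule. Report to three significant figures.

Trapezoidal AUC_0→9.25:
  [0→1]: (56.96+43.64)/2 × 1 = 50.3
  [1→2.5]: (43.64+29.27)/2 × 1.5 = 54.6825
  [2.5→2.75]: (29.27+27.38)/2 × 0.25 = 7.08125
  [2.75→6.75]: (27.38+9.43)/2 × 4 = 73.62
  [6.75→7.25]: (9.43+8.26)/2 × 0.5 = 4.4225
  [7.25→9.25]: (8.26+4.85)/2 × 2 = 13.11
  Sum = 203.21625 µg/mL·h

AUC = 203 µg/mL·h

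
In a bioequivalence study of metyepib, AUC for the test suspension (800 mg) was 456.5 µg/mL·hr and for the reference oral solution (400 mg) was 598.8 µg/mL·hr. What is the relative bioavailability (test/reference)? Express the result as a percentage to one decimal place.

F_rel = 38.1%

F_rel = (AUC_test/D_test) / (AUC_ref/D_ref)
      = (456.5/800) / (598.8/400)
      = 0.570625 / 1.497 = 0.3812 = 38.12%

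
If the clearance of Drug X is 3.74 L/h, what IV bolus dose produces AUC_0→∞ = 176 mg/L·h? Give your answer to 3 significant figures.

Dose = 658 mg

Dose_iv = CL × AUC_0→∞
     = 3.74 × 176 = 658.24 mg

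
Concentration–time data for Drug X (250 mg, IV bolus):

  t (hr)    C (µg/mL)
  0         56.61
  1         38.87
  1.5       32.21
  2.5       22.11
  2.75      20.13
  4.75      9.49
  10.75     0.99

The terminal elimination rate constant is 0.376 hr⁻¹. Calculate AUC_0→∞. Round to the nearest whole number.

Trapezoidal AUC_0→10.75:
  [0→1]: (56.61+38.87)/2 × 1 = 47.74
  [1→1.5]: (38.87+32.21)/2 × 0.5 = 17.77
  [1.5→2.5]: (32.21+22.11)/2 × 1 = 27.16
  [2.5→2.75]: (22.11+20.13)/2 × 0.25 = 5.28
  [2.75→4.75]: (20.13+9.49)/2 × 2 = 29.62
  [4.75→10.75]: (9.49+0.99)/2 × 6 = 31.44
  Sum = 159.01 µg/mL·hr
Extrapolated tail: C_last / k_e = 0.99 / 0.376 = 2.633
AUC_0→∞ = 159.01 + 2.633 = 161.643 µg/mL·hr

AUC = 162 µg/mL·hr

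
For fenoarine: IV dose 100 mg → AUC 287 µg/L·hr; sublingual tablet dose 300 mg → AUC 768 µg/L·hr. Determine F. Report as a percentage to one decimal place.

F = 89.2%

F = (AUC_ev / D_ev) / (AUC_iv / D_iv)
  = (768/300) / (287/100)
  = 2.56 / 2.87 = 0.8920
  = 89.20%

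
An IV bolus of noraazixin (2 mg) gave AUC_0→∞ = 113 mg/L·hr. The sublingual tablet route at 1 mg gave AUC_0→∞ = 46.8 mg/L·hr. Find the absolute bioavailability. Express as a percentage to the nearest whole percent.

F = 83%

F = (AUC_ev / D_ev) / (AUC_iv / D_iv)
  = (46.8/1) / (113/2)
  = 46.8 / 56.5 = 0.8283
  = 82.83%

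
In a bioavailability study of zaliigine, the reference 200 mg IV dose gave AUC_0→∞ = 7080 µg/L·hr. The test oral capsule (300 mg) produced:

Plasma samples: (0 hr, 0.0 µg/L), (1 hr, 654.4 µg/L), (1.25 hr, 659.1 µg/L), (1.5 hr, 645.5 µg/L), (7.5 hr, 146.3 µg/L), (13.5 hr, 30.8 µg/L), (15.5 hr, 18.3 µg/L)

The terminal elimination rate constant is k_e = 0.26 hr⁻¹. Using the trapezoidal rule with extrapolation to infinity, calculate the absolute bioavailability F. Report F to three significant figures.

Trapezoidal AUC_0→15.5 (oral capsule):
  [0→1]: (0.0+654.4)/2 × 1 = 327.2
  [1→1.25]: (654.4+659.1)/2 × 0.25 = 164.1875
  [1.25→1.5]: (659.1+645.5)/2 × 0.25 = 163.075
  [1.5→7.5]: (645.5+146.3)/2 × 6 = 2375.4
  [7.5→13.5]: (146.3+30.8)/2 × 6 = 531.3
  [13.5→15.5]: (30.8+18.3)/2 × 2 = 49.1
  Sum = 3610.2625 µg/L·hr
Tail: C_last/k_e = 18.3/0.26 = 70.385
AUC_0→∞ (oral capsule) = 3610.2625 + 70.385 = 3680.6475 µg/L·hr
F = (AUC_ev/D_ev)/(AUC_iv/D_iv) = (3680.6475/300)/(7080/200) = 12.268825/35.4 = 0.3466

F = 0.347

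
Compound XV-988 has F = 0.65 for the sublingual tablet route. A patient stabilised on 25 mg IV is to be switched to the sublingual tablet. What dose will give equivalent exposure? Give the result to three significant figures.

For equal systemic exposure: F × D_ev = D_iv
D_ev = D_iv / F = 25 / 0.65 = 38.4615 mg

D_sublingual = 38.5 mg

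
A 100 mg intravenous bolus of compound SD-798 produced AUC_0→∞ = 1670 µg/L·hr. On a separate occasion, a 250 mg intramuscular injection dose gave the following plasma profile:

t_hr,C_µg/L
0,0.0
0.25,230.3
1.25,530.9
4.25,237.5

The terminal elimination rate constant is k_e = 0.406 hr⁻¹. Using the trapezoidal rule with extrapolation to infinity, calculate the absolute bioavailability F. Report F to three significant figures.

F = 0.514

Trapezoidal AUC_0→4.25 (intramuscular injection):
  [0→0.25]: (0.0+230.3)/2 × 0.25 = 28.7875
  [0.25→1.25]: (230.3+530.9)/2 × 1 = 380.6
  [1.25→4.25]: (530.9+237.5)/2 × 3 = 1152.6
  Sum = 1561.9875 µg/L·hr
Tail: C_last/k_e = 237.5/0.406 = 584.975
AUC_0→∞ (intramuscular injection) = 1561.9875 + 584.975 = 2146.9625 µg/L·hr
F = (AUC_ev/D_ev)/(AUC_iv/D_iv) = (2146.9625/250)/(1670/100) = 8.58785/16.7 = 0.5142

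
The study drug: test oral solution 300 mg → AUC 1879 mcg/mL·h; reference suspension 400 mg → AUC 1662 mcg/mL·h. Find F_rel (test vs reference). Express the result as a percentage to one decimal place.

F_rel = 150.7%

F_rel = (AUC_test/D_test) / (AUC_ref/D_ref)
      = (1879/300) / (1662/400)
      = 6.26333 / 4.155 = 1.5074 = 150.74%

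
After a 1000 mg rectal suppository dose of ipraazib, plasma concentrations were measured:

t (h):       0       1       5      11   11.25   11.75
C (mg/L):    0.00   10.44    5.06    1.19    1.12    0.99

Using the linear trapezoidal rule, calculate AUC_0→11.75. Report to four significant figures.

Trapezoidal AUC_0→11.75:
  [0→1]: (0.00+10.44)/2 × 1 = 5.22
  [1→5]: (10.44+5.06)/2 × 4 = 31.0
  [5→11]: (5.06+1.19)/2 × 6 = 18.75
  [11→11.25]: (1.19+1.12)/2 × 0.25 = 0.28875
  [11.25→11.75]: (1.12+0.99)/2 × 0.5 = 0.5275
  Sum = 55.78625 mg/L·h

AUC = 55.79 mg/L·h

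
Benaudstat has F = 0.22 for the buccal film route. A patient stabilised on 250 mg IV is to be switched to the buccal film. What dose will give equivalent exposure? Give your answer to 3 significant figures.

D_buccal = 1140 mg

For equal systemic exposure: F × D_ev = D_iv
D_ev = D_iv / F = 250 / 0.22 = 1136.36 mg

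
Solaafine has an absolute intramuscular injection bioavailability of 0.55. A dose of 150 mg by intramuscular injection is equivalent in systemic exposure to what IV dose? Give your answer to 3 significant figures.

D_iv = 82.5 mg

Systemic exposure from an extravascular dose = F × D_ev, so the equivalent IV dose is F × D_ev.
D_iv = F × D_ev = 0.55 × 150 = 82.5 mg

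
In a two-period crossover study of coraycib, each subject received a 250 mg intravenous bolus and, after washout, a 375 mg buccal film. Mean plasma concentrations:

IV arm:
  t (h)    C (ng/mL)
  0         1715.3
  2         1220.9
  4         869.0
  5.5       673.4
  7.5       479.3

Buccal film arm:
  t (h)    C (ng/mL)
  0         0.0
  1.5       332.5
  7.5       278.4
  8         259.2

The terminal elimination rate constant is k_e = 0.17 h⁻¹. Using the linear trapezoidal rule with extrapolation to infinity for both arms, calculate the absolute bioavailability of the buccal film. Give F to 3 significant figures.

F = 0.246

Trapezoidal AUC_0→7.5 (IV):
  [0→2]: (1715.3+1220.9)/2 × 2 = 2936.2
  [2→4]: (1220.9+869.0)/2 × 2 = 2089.9
  [4→5.5]: (869.0+673.4)/2 × 1.5 = 1156.8
  [5.5→7.5]: (673.4+479.3)/2 × 2 = 1152.7
  Sum = 7335.6 ng/mL·h
IV tail: 479.3/0.17 = 2819.412; AUC_iv,0→∞ = 7335.6 + 2819.412 = 10155.012 ng/mL·h
Trapezoidal AUC_0→8 (buccal film):
  [0→1.5]: (0.0+332.5)/2 × 1.5 = 249.375
  [1.5→7.5]: (332.5+278.4)/2 × 6 = 1832.7
  [7.5→8]: (278.4+259.2)/2 × 0.5 = 134.4
  Sum = 2216.475 ng/mL·h
buccal film tail: 259.2/0.17 = 1524.706; AUC_ev,0→∞ = 2216.475 + 1524.706 = 3741.181 ng/mL·h
F = (AUC_ev/D_ev)/(AUC_iv/D_iv) = (3741.181/375)/(10155.012/250) = 9.97648/40.620048 = 0.2456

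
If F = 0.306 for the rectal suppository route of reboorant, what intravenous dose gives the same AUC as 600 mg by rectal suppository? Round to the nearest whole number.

Systemic exposure from an extravascular dose = F × D_ev, so the equivalent IV dose is F × D_ev.
D_iv = F × D_ev = 0.306 × 600 = 183.6 mg

D_iv = 184 mg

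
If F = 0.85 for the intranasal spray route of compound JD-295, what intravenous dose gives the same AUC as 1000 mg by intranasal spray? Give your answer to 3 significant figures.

Systemic exposure from an extravascular dose = F × D_ev, so the equivalent IV dose is F × D_ev.
D_iv = F × D_ev = 0.85 × 1000 = 850 mg

D_iv = 850 mg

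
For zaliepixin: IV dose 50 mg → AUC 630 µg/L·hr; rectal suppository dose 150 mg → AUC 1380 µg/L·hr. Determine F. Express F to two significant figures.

F = (AUC_ev / D_ev) / (AUC_iv / D_iv)
  = (1380/150) / (630/50)
  = 9.2 / 12.6 = 0.7302

F = 0.73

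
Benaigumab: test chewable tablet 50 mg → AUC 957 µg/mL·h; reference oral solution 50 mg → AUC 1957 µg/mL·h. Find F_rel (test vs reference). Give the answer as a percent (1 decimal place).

F_rel = (AUC_test/D_test) / (AUC_ref/D_ref)
      = (957/50) / (1957/50)
      = 19.14 / 39.14 = 0.4890 = 48.90%

F_rel = 48.9%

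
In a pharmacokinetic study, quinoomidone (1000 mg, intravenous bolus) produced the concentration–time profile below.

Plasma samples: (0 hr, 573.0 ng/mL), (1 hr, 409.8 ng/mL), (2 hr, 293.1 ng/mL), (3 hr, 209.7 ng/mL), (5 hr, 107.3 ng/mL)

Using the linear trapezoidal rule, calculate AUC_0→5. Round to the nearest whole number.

Trapezoidal AUC_0→5:
  [0→1]: (573.0+409.8)/2 × 1 = 491.4
  [1→2]: (409.8+293.1)/2 × 1 = 351.45
  [2→3]: (293.1+209.7)/2 × 1 = 251.4
  [3→5]: (209.7+107.3)/2 × 2 = 317.0
  Sum = 1411.25 ng/mL·hr

AUC = 1411 ng/mL·hr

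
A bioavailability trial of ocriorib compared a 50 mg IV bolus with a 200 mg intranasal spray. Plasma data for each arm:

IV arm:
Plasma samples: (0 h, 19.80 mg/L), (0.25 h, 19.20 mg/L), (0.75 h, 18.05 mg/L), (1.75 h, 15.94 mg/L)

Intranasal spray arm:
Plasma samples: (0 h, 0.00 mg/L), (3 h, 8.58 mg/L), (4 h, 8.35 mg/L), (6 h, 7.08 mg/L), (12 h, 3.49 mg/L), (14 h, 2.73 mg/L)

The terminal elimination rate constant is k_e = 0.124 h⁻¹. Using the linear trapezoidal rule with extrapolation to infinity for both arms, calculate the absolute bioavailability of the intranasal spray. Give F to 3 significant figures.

F = 0.151

Trapezoidal AUC_0→1.75 (IV):
  [0→0.25]: (19.80+19.20)/2 × 0.25 = 4.875
  [0.25→0.75]: (19.20+18.05)/2 × 0.5 = 9.3125
  [0.75→1.75]: (18.05+15.94)/2 × 1 = 16.995
  Sum = 31.1825 mg/L·h
IV tail: 15.94/0.124 = 128.548; AUC_iv,0→∞ = 31.1825 + 128.548 = 159.7305 mg/L·h
Trapezoidal AUC_0→14 (intranasal spray):
  [0→3]: (0.00+8.58)/2 × 3 = 12.87
  [3→4]: (8.58+8.35)/2 × 1 = 8.465
  [4→6]: (8.35+7.08)/2 × 2 = 15.43
  [6→12]: (7.08+3.49)/2 × 6 = 31.71
  [12→14]: (3.49+2.73)/2 × 2 = 6.22
  Sum = 74.695 mg/L·h
intranasal spray tail: 2.73/0.124 = 22.016; AUC_ev,0→∞ = 74.695 + 22.016 = 96.711 mg/L·h
F = (AUC_ev/D_ev)/(AUC_iv/D_iv) = (96.711/200)/(159.7305/50) = 0.483555/3.19461 = 0.1514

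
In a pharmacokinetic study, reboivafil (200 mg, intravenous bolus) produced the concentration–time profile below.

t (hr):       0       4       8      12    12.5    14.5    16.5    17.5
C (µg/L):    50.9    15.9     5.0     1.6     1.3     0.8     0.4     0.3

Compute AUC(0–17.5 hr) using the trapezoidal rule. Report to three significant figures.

Trapezoidal AUC_0→17.5:
  [0→4]: (50.9+15.9)/2 × 4 = 133.6
  [4→8]: (15.9+5.0)/2 × 4 = 41.8
  [8→12]: (5.0+1.6)/2 × 4 = 13.2
  [12→12.5]: (1.6+1.3)/2 × 0.5 = 0.725
  [12.5→14.5]: (1.3+0.8)/2 × 2 = 2.1
  [14.5→16.5]: (0.8+0.4)/2 × 2 = 1.2
  [16.5→17.5]: (0.4+0.3)/2 × 1 = 0.35
  Sum = 192.975 µg/L·hr

AUC = 193 µg/L·hr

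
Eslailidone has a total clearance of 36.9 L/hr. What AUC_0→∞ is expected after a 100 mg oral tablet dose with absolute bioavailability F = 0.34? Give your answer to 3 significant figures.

AUC_0→∞ = F × Dose / CL
        = 0.34 × 100 / 36.9 = 0.921409 mg/L·hr

AUC = 0.921 mg/L·hr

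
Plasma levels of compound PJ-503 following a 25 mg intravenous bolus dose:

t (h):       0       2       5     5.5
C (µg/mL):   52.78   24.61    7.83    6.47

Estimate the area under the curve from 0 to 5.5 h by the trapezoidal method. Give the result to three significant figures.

AUC = 130 µg/mL·h

Trapezoidal AUC_0→5.5:
  [0→2]: (52.78+24.61)/2 × 2 = 77.39
  [2→5]: (24.61+7.83)/2 × 3 = 48.66
  [5→5.5]: (7.83+6.47)/2 × 0.5 = 3.575
  Sum = 129.625 µg/mL·h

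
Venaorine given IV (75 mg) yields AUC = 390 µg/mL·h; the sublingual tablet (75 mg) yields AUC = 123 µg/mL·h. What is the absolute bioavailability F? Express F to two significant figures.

F = (AUC_ev / D_ev) / (AUC_iv / D_iv)
  = (123/75) / (390/75)
  = 1.64 / 5.2 = 0.3154

F = 0.32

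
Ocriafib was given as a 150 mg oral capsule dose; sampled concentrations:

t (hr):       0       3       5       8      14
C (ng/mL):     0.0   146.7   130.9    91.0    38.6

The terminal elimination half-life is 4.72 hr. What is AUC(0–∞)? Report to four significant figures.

AUC = 1482 ng/mL·hr

Trapezoidal AUC_0→14:
  [0→3]: (0.0+146.7)/2 × 3 = 220.05
  [3→5]: (146.7+130.9)/2 × 2 = 277.6
  [5→8]: (130.9+91.0)/2 × 3 = 332.85
  [8→14]: (91.0+38.6)/2 × 6 = 388.8
  Sum = 1219.3 ng/mL·hr
k_e = ln2 / t½ = 0.693147 / 4.72 = 0.1469 hr^-1
Extrapolated tail: C_last / k_e = 38.6 / 0.1469 = 262.764
AUC_0→∞ = 1219.3 + 262.764 = 1482.064 ng/mL·hr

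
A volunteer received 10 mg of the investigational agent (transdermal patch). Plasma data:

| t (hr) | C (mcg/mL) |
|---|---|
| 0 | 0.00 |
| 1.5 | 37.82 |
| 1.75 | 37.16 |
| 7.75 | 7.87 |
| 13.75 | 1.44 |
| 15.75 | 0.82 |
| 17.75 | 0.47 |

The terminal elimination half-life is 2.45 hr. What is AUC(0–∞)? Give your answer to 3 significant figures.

AUC = 206 mcg/mL·hr

Trapezoidal AUC_0→17.75:
  [0→1.5]: (0.00+37.82)/2 × 1.5 = 28.365
  [1.5→1.75]: (37.82+37.16)/2 × 0.25 = 9.3725
  [1.75→7.75]: (37.16+7.87)/2 × 6 = 135.09
  [7.75→13.75]: (7.87+1.44)/2 × 6 = 27.93
  [13.75→15.75]: (1.44+0.82)/2 × 2 = 2.26
  [15.75→17.75]: (0.82+0.47)/2 × 2 = 1.29
  Sum = 204.3075 mcg/mL·hr
k_e = ln2 / t½ = 0.693147 / 2.45 = 0.2829 hr^-1
Extrapolated tail: C_last / k_e = 0.47 / 0.2829 = 1.661
AUC_0→∞ = 204.3075 + 1.661 = 205.9685 mcg/mL·hr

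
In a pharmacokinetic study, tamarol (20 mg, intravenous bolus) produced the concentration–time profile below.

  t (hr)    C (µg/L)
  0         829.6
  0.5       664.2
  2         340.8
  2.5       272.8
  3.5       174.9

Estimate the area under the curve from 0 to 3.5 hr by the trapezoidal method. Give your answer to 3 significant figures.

Trapezoidal AUC_0→3.5:
  [0→0.5]: (829.6+664.2)/2 × 0.5 = 373.45
  [0.5→2]: (664.2+340.8)/2 × 1.5 = 753.75
  [2→2.5]: (340.8+272.8)/2 × 0.5 = 153.4
  [2.5→3.5]: (272.8+174.9)/2 × 1 = 223.85
  Sum = 1504.45 µg/L·hr

AUC = 1500 µg/L·hr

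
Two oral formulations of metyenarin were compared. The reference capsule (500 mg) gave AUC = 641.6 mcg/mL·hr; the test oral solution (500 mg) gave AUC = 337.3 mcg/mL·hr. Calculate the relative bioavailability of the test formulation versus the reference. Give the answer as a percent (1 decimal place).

F_rel = 52.6%

F_rel = (AUC_test/D_test) / (AUC_ref/D_ref)
      = (337.3/500) / (641.6/500)
      = 0.6746 / 1.2832 = 0.5257 = 52.57%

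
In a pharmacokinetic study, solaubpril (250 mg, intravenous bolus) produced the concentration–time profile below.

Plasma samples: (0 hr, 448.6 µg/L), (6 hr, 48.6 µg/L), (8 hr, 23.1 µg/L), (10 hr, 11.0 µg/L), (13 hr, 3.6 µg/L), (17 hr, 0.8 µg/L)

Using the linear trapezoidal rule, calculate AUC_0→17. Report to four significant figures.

AUC = 1628 µg/L·hr

Trapezoidal AUC_0→17:
  [0→6]: (448.6+48.6)/2 × 6 = 1491.6
  [6→8]: (48.6+23.1)/2 × 2 = 71.7
  [8→10]: (23.1+11.0)/2 × 2 = 34.1
  [10→13]: (11.0+3.6)/2 × 3 = 21.9
  [13→17]: (3.6+0.8)/2 × 4 = 8.8
  Sum = 1628.1 µg/L·hr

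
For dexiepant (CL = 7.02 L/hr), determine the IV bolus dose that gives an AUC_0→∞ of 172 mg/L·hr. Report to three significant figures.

Dose = 1210 mg

Dose_iv = CL × AUC_0→∞
     = 7.02 × 172 = 1207.44 mg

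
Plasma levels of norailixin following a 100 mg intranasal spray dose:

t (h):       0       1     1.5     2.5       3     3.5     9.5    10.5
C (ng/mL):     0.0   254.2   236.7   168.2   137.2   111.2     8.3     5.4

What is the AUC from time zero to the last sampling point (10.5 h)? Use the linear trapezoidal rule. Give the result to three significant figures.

Trapezoidal AUC_0→10.5:
  [0→1]: (0.0+254.2)/2 × 1 = 127.1
  [1→1.5]: (254.2+236.7)/2 × 0.5 = 122.725
  [1.5→2.5]: (236.7+168.2)/2 × 1 = 202.45
  [2.5→3]: (168.2+137.2)/2 × 0.5 = 76.35
  [3→3.5]: (137.2+111.2)/2 × 0.5 = 62.1
  [3.5→9.5]: (111.2+8.3)/2 × 6 = 358.5
  [9.5→10.5]: (8.3+5.4)/2 × 1 = 6.85
  Sum = 956.075 ng/mL·h

AUC = 956 ng/mL·h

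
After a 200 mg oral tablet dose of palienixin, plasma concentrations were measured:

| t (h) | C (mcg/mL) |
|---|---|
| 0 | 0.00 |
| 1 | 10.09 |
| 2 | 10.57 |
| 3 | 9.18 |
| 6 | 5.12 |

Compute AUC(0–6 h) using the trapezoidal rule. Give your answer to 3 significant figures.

AUC = 46.7 mcg/mL·h

Trapezoidal AUC_0→6:
  [0→1]: (0.00+10.09)/2 × 1 = 5.045
  [1→2]: (10.09+10.57)/2 × 1 = 10.33
  [2→3]: (10.57+9.18)/2 × 1 = 9.875
  [3→6]: (9.18+5.12)/2 × 3 = 21.45
  Sum = 46.7 mcg/mL·h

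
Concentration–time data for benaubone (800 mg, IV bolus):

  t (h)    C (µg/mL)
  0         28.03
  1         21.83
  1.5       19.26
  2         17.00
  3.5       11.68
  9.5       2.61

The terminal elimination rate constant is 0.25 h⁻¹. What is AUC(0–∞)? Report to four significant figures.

Trapezoidal AUC_0→9.5:
  [0→1]: (28.03+21.83)/2 × 1 = 24.93
  [1→1.5]: (21.83+19.26)/2 × 0.5 = 10.2725
  [1.5→2]: (19.26+17.00)/2 × 0.5 = 9.065
  [2→3.5]: (17.00+11.68)/2 × 1.5 = 21.51
  [3.5→9.5]: (11.68+2.61)/2 × 6 = 42.87
  Sum = 108.6475 µg/mL·h
Extrapolated tail: C_last / k_e = 2.61 / 0.25 = 10.440
AUC_0→∞ = 108.6475 + 10.440 = 119.0875 µg/mL·h

AUC = 119.1 µg/mL·h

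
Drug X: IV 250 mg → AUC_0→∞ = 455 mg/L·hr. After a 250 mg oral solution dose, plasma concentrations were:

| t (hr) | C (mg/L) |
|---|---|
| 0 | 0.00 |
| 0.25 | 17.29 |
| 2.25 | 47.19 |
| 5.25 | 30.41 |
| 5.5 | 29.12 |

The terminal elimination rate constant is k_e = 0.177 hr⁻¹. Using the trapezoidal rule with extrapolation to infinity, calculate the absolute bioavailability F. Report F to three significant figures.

Trapezoidal AUC_0→5.5 (oral solution):
  [0→0.25]: (0.00+17.29)/2 × 0.25 = 2.16125
  [0.25→2.25]: (17.29+47.19)/2 × 2 = 64.48
  [2.25→5.25]: (47.19+30.41)/2 × 3 = 116.4
  [5.25→5.5]: (30.41+29.12)/2 × 0.25 = 7.44125
  Sum = 190.4825 mg/L·hr
Tail: C_last/k_e = 29.12/0.177 = 164.520
AUC_0→∞ (oral solution) = 190.4825 + 164.520 = 355.0025 mg/L·hr
F = (AUC_ev/D_ev)/(AUC_iv/D_iv) = (355.0025/250)/(455/250) = 1.42001/1.82 = 0.7802

F = 0.780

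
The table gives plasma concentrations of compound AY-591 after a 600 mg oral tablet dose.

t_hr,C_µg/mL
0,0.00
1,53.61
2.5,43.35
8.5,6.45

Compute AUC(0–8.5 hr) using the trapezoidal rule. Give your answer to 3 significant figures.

Trapezoidal AUC_0→8.5:
  [0→1]: (0.00+53.61)/2 × 1 = 26.805
  [1→2.5]: (53.61+43.35)/2 × 1.5 = 72.72
  [2.5→8.5]: (43.35+6.45)/2 × 6 = 149.4
  Sum = 248.925 µg/mL·hr

AUC = 249 µg/mL·hr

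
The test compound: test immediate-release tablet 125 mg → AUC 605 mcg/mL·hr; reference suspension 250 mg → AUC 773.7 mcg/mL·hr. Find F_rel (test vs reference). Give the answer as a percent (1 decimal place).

F_rel = (AUC_test/D_test) / (AUC_ref/D_ref)
      = (605/125) / (773.7/250)
      = 4.84 / 3.0948 = 1.5639 = 156.39%

F_rel = 156.4%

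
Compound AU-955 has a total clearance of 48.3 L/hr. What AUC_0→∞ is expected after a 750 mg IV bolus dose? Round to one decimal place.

AUC = 15.5 mg/L·hr

AUC_0→∞ = Dose_iv / CL
        = 750 / 48.3 = 15.528 mg/L·hr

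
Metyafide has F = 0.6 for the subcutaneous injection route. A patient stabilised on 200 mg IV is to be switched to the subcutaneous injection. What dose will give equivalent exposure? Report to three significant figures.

D_subcutaneous = 333 mg

For equal systemic exposure: F × D_ev = D_iv
D_ev = D_iv / F = 200 / 0.6 = 333.333 mg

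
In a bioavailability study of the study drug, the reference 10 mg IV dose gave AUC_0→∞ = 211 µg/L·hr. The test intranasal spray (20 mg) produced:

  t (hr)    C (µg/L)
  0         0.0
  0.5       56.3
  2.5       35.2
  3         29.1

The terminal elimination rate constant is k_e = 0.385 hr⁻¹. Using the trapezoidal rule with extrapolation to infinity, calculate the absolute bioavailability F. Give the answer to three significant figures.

F = 0.467

Trapezoidal AUC_0→3 (intranasal spray):
  [0→0.5]: (0.0+56.3)/2 × 0.5 = 14.075
  [0.5→2.5]: (56.3+35.2)/2 × 2 = 91.5
  [2.5→3]: (35.2+29.1)/2 × 0.5 = 16.075
  Sum = 121.65 µg/L·hr
Tail: C_last/k_e = 29.1/0.385 = 75.584
AUC_0→∞ (intranasal spray) = 121.65 + 75.584 = 197.234 µg/L·hr
F = (AUC_ev/D_ev)/(AUC_iv/D_iv) = (197.234/20)/(211/10) = 9.8617/21.1 = 0.4674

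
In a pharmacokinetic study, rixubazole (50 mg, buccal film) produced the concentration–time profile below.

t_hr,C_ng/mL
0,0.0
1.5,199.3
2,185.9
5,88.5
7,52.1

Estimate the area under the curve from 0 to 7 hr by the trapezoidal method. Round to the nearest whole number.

Trapezoidal AUC_0→7:
  [0→1.5]: (0.0+199.3)/2 × 1.5 = 149.475
  [1.5→2]: (199.3+185.9)/2 × 0.5 = 96.3
  [2→5]: (185.9+88.5)/2 × 3 = 411.6
  [5→7]: (88.5+52.1)/2 × 2 = 140.6
  Sum = 797.975 ng/mL·hr

AUC = 798 ng/mL·hr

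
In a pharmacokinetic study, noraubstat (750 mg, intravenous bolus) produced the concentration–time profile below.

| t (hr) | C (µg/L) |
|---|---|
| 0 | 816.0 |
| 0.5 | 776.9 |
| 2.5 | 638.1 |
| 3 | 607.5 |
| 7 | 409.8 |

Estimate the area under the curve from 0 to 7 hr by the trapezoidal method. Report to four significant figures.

Trapezoidal AUC_0→7:
  [0→0.5]: (816.0+776.9)/2 × 0.5 = 398.225
  [0.5→2.5]: (776.9+638.1)/2 × 2 = 1415.0
  [2.5→3]: (638.1+607.5)/2 × 0.5 = 311.4
  [3→7]: (607.5+409.8)/2 × 4 = 2034.6
  Sum = 4159.225 µg/L·hr

AUC = 4159 µg/L·hr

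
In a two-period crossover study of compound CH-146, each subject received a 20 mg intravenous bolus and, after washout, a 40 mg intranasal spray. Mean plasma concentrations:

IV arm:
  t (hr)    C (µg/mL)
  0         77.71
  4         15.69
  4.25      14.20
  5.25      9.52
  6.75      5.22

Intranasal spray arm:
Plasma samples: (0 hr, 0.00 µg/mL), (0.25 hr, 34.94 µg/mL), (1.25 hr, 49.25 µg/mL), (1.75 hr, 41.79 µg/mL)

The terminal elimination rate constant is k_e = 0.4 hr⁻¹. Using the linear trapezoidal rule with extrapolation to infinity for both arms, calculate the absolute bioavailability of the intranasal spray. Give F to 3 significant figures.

Trapezoidal AUC_0→6.75 (IV):
  [0→4]: (77.71+15.69)/2 × 4 = 186.8
  [4→4.25]: (15.69+14.20)/2 × 0.25 = 3.73625
  [4.25→5.25]: (14.20+9.52)/2 × 1 = 11.86
  [5.25→6.75]: (9.52+5.22)/2 × 1.5 = 11.055
  Sum = 213.45125 µg/mL·hr
IV tail: 5.22/0.4 = 13.050; AUC_iv,0→∞ = 213.45125 + 13.050 = 226.50125 µg/mL·hr
Trapezoidal AUC_0→1.75 (intranasal spray):
  [0→0.25]: (0.00+34.94)/2 × 0.25 = 4.3675
  [0.25→1.25]: (34.94+49.25)/2 × 1 = 42.095
  [1.25→1.75]: (49.25+41.79)/2 × 0.5 = 22.76
  Sum = 69.2225 µg/mL·hr
intranasal spray tail: 41.79/0.4 = 104.475; AUC_ev,0→∞ = 69.2225 + 104.475 = 173.6975 µg/mL·hr
F = (AUC_ev/D_ev)/(AUC_iv/D_iv) = (173.6975/40)/(226.50125/20) = 4.3424375/11.3251 = 0.3834

F = 0.383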